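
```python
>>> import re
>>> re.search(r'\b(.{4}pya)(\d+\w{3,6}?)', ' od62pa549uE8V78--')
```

None

Pattern: a word boundary (`\b`, zero-width); then exactly 4 of any character, then the literal 'pya' (captured); then one or more of a digit, then 3 to 6 of a word character (lazy) (captured).
Here nothing in the string fits, so the call returns None.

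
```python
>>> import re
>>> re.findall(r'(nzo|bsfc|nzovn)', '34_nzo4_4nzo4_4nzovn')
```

The regex engine tests alternatives in the order written; an earlier branch that matches wins even if a later one would match more.
`findall` collects group 1 from each match (3 total).

['nzo', 'nzo', 'nzo']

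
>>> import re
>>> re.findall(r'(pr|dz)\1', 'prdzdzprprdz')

['dz', 'pr']

`\1` is not a pattern — it's the concrete string captured by group 1, re-applied verbatim.
Scanning left to right: at [2:6] match 'dzdz', group 1 = 'dz'; at [6:10] match 'prpr', group 1 = 'pr'.
Because there's exactly one group, `findall` drops the full match and keeps group 1 from each hit.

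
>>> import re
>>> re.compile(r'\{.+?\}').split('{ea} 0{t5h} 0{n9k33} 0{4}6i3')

Lazy quantifiers expand one character at a time until the remainder of the pattern can match.
The string is cut at each match, leaving 5 pieces.

['', ' 0', ' 0', ' 0', '6i3']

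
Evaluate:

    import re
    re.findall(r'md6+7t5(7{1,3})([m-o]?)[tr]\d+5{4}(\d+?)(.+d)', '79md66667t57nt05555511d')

The pattern matches the literal 'md', then one or more of a literal '6', then the literal '7t5'; then 1 to 3 of a literal '7' (captured); then optionally a character in [m-o] (captured); then one of [tr], then one or more of a digit, then exactly 4 of a literal '5'; then one or more of a digit (lazy) (captured); then one or more of any character, then a literal 'd' (captured).
Matches: at [2:23] match 'md66667t57nt05555511d', groups = ('7', 'n', '1', '1d').
Multiple groups make `findall` return tuples — one 4-tuple for the one match.

[('7', 'n', '1', '1d')]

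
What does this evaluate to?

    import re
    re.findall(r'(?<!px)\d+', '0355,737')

Because the assertion is negative and zero-width, positions next to the forbidden text are skipped.
Since nothing is captured, `findall` lists the 2 matched substrings directly.

['0355', '737']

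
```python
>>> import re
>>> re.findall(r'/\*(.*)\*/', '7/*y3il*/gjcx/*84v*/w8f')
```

['y3il*/gjcx/*84v']

Matches: at [1:20] match '/*y3il*/gjcx/*84v*/', group 1 = 'y3il*/gjcx/*84v'.
With a single group, `findall` returns only what that group captured — 1 item.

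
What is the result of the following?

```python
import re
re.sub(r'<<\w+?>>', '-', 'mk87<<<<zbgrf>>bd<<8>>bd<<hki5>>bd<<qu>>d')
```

Matches: at [6:15] → '<<zbgrf>>'; at [17:22] → '<<8>>'; at [24:32] → '<<hki5>>'; at [34:40] → '<<qu>>'.
`sub` substitutes '-' at each match site.

'mk87<<-bd-bd-bd-d'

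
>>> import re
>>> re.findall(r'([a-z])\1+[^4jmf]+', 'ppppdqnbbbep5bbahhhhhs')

['p']

After group 1 captures some text, `\1` only succeeds where that same text appears again.
One capturing group, so `findall` returns just the captured substring from the one match — 1 in all.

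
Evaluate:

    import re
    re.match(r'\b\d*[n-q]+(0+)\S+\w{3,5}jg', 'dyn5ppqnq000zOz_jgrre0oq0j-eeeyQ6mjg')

This matches a word boundary (`\b`, zero-width); then zero or more of a digit, then one or more of a character in [n-q]; then one or more of a literal '0' (captured); then one or more of a non-whitespace character, then 3 to 5 of a word character, then the literal 'jg'.
`re.match` only tries the pattern at the start of the string.
Here the pattern fails at index 0, so the call returns None.

None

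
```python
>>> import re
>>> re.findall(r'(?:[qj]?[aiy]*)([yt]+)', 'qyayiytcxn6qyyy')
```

This matches optionally one of [qj], then zero or more of one of [aiy] (non-capturing group); then one or more of one of [yt] (captured).
With a single group, `findall` returns only what that group captured — 2 items.

['t', 'y']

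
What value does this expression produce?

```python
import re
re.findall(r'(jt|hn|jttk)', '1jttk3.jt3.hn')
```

['jt', 'jt', 'hn']

Alternation isn't longest-match — the leftmost alternative that fits at this position is chosen.
Scanning left to right: at [1:3] match 'jt', group 1 = 'jt'; at [7:9] match 'jt', group 1 = 'jt'; at [11:13] match 'hn', group 1 = 'hn'.
One capturing group, so `findall` returns just the captured substring from each match — 3 in all.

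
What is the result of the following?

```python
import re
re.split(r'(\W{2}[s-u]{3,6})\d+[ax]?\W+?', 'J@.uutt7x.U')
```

['J', '@.uutt', 'U']

The pattern matches exactly 2 of a non-word character, then 3 to 6 of a character in [s-u] (captured); then one or more of a digit, then optionally one of [ax], then one or more of a non-word character (lazy).
With a capturing group present, the delimiter's captured portion is kept in the result list.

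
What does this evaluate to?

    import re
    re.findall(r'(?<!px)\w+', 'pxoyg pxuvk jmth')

['pxoyg', 'pxuvk', 'jmth']

The negative lookaround is zero-width — it rules out positions where the adjacent text would match, without consuming anything.
Matches: at [0:5] → 'pxoyg'; at [6:11] → 'pxuvk'; at [12:16] → 'jmth'.
`findall` yields the raw match text (3 of them) because the pattern has no groups.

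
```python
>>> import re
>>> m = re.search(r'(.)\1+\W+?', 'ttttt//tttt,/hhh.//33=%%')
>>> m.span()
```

A backreference is literal: `\1` must see the identical characters the first group matched.
`re.search` tries every starting position until one works.
The match spans [0:6] → 'ttttt/'.
Captured: group 1 = 't'.

(0, 6)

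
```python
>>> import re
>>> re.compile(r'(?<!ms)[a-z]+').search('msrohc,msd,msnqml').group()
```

'msrohc'

The negative lookaround is zero-width — it rules out positions where the adjacent text would match, without consuming anything.
The match spans [0:6] → 'msrohc'.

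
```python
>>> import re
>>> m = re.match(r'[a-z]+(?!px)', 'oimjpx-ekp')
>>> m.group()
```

'oimjpx'

The negative lookahead/lookbehind blocks any match where the forbidden context is present.
`match` is anchored at position 0; if the pattern doesn't fit there, it returns None.
The match spans [0:6] → 'oimjpx'.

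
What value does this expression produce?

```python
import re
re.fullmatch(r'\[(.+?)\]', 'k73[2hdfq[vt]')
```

None

For `fullmatch`, every character of the input must be accounted for by the pattern.
Here the string isn't matched end-to-end, so the call returns None.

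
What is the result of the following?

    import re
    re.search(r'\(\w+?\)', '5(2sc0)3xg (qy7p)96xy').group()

'(2sc0)'

`search` walks the string left to right and returns the first match it finds.
The match spans [1:7] → '(2sc0)'.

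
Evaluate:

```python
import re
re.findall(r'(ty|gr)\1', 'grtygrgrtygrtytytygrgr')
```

`\1` is not a pattern — it's the concrete string captured by group 1, re-applied verbatim.
Walking the string: at [4:8] match 'grgr', group 1 = 'gr'; at [12:16] match 'tyty', group 1 = 'ty'; at [18:22] match 'grgr', group 1 = 'gr'.
Because there's exactly one group, `findall` drops the full match and keeps group 1 from each hit.

['gr', 'ty', 'gr']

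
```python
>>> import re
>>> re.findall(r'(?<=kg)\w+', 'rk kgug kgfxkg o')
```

['ug', 'fxkg']

Because the assertion is zero-width, the text it checks is not consumed and won't appear in the result.
Scanning left to right: at [5:7] → 'ug'; at [10:14] → 'fxkg'.
No capturing groups, so `findall` returns the 2 full match strings.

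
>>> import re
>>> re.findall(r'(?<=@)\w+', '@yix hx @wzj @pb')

The lookaround is zero-width — it requires the adjacent text to match without consuming it, so the asserted text isn't part of the match.
No capturing groups, so `findall` returns the 3 full match strings.

['yix', 'wzj', 'pb']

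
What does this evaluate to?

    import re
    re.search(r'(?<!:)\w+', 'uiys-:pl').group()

A negative assertion filters positions out without eating any characters.
The match spans [0:4] → 'uiys'.

'uiys'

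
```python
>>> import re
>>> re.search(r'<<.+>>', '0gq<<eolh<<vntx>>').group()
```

'<<eolh<<vntx>>'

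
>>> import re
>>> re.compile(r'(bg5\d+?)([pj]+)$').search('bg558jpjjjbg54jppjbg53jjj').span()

This matches the literal 'bg5', then one or more of a digit (lazy) (captured); then one or more of one of [pj] (captured); then anchored at the end.
The match spans [18:25] → 'bg53jjj'.

(18, 25)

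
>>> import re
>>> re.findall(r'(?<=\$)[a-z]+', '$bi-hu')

['bi']

The lookaround is zero-width — it requires the adjacent text to match without consuming it, so the asserted text isn't part of the match.
Matches: at [1:3] → 'bi'.
`findall` yields the raw match text (1 of them) because the pattern has no groups.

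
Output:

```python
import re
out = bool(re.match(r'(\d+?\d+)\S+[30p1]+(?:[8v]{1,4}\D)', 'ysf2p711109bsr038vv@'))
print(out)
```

False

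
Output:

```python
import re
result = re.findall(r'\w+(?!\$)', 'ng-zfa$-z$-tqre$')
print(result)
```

`(?!…)`/`(?<!…)` only lets a position through if the neighbouring text does NOT match; no characters are consumed.
Matches: at [0:2] → 'ng'; at [3:5] → 'zf'; at [11:14] → 'tqr'.
No capturing groups, so `findall` returns the 3 full match strings.

['ng', 'zf', 'tqr']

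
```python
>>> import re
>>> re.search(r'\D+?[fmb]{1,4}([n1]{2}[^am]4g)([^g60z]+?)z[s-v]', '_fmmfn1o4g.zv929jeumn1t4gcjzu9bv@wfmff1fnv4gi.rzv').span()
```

This matches one or more of a non-digit (lazy); then 1 to 4 of one of [fmb]; then exactly 2 of one of [n1], then any character except [am], then the literal '4g' (captured); then one or more of any character except [g60z] (lazy) (captured); then the literal 'z', then a character in [s-v].
`re.search` scans for the first position where the pattern succeeds.
The match spans [0:13] → '_fmmfn1o4g.zv'.
Captured: group 1 = 'n1o4g', group 2 = '.'.

(0, 13)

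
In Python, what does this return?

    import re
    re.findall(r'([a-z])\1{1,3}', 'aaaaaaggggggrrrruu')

The backreference `\1` re-matches whatever the first group consumed, character for character.
`findall` collects group 1 from each match (6 total).

['a', 'a', 'g', 'g', 'r', 'u']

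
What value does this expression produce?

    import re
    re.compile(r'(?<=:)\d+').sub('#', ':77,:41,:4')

':#,:#,:#'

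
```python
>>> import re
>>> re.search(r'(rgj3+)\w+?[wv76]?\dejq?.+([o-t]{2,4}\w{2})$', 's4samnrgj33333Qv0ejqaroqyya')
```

None

Here the pattern never matches, so the call returns None.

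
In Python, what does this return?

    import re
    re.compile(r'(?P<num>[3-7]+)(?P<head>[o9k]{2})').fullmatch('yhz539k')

None

`re.fullmatch` requires the pattern to consume the entire string.
Here there's no way to consume every character, so the call returns None.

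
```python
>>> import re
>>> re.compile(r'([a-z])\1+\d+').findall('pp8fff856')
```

The backreference `\1` re-matches whatever the first group consumed, character for character.
Scanning left to right: at [0:3] match 'pp8', group 1 = 'p'; at [3:9] match 'fff856', group 1 = 'f'.
`findall` collects group 1 from each match (2 total).

['p', 'f']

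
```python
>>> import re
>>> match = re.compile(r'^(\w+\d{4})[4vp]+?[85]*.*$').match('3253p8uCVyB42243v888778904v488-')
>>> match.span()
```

(0, 31)

Pattern: anchored at the start of the string; then one or more of a word character, then exactly 4 of a digit (captured); then one or more of one of [4vp] (lazy), then zero or more of one of [85], then zero or more of any character; then anchored at the end.
`re.match` won't scan ahead — the pattern has to work from the very first character.
The match spans [0:31] → '3253p8uCVyB42243v888778904v488-'.
Captured: group 1 = '3253p8uCVyB42243v888778904'.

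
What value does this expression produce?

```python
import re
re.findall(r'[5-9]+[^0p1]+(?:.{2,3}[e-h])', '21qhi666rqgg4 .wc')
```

['666rqgg']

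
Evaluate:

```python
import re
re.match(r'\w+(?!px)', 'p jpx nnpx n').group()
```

'p'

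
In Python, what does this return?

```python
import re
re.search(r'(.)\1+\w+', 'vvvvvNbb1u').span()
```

`\1` is not a pattern — it's the concrete string captured by group 1, re-applied verbatim.
The match spans [0:10] → 'vvvvvNbb1u'.

(0, 10)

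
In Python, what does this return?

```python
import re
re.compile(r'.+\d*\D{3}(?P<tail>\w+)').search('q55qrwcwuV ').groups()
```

('V',)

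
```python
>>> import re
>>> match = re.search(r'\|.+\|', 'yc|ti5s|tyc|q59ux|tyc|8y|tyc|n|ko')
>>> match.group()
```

Unlike `match`, `search` isn't anchored — it looks for the pattern anywhere in the string.
The match spans [2:31] → '|ti5s|tyc|q59ux|tyc|8y|tyc|n|'.

'|ti5s|tyc|q59ux|tyc|8y|tyc|n|'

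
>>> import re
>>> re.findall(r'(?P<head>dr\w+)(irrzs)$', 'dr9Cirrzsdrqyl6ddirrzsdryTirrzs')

The pattern matches the literal 'dr', then one or more of a word character (captured as 'head'); then the literal 'irr', then the literal 'zs' (captured); then anchored at the end.
Multiple groups make `findall` return tuples — one 2-tuple for the one match.

[('dr9Cirrzsdrqyl6ddirrzsdryT', 'irrzs')]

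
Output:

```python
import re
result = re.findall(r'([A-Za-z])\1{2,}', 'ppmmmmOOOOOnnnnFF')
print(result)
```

['m', 'O', 'n']

`\1` has to match the exact text group 1 already captured.
Walking the string: at [2:6] match 'mmmm', group 1 = 'm'; at [6:11] match 'OOOOO', group 1 = 'O'; at [11:15] match 'nnnn', group 1 = 'n'.
With a single group, `findall` returns only what that group captured — 3 items.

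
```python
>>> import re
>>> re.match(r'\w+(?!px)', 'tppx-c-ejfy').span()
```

(0, 4)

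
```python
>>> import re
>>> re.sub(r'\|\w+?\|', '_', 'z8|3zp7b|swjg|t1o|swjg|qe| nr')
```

Each match is replaced by '_'.

'z8_swjg_swjg_ nr'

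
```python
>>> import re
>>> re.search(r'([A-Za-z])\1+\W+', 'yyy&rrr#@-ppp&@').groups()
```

('y',)

`\1` is not a pattern — it's the concrete string captured by group 1, re-applied verbatim.
`search` walks the string left to right and returns the first match it finds.
The match spans [0:4] → 'yyy&'.
Captured: group 1 = 'y'.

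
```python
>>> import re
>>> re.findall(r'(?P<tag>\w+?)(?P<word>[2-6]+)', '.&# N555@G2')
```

[('N', '555'), ('G', '2')]

This matches one or more of a word character (lazy) (captured as 'tag'); then one or more of a character in [2-6] (captured as 'word').
Lazy quantifiers expand one character at a time until the remainder of the pattern can match.
Scanning left to right: at [4:8] match 'N555', groups = ('N', '555'); at [9:11] match 'G2', groups = ('G', '2').
With 2 capturing groups, `findall` returns a 2-tuple per match.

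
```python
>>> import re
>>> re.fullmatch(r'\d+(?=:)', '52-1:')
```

None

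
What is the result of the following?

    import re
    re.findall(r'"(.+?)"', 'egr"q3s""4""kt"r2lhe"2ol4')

One capturing group, so `findall` returns just the captured substring from each match — 3 in all.

['q3s', '4', 'kt']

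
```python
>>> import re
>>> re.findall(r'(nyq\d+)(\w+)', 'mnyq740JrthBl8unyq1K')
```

[('nyq740', 'JrthBl8unyq1K')]

Pattern: the literal 'nyq', then one or more of a digit (captured); then one or more of a word character (captured).
Scanning left to right: at [1:20] match 'nyq740JrthBl8unyq1K', groups = ('nyq740', 'JrthBl8unyq1K').
With 2 capturing groups, `findall` returns a 2-tuple per match.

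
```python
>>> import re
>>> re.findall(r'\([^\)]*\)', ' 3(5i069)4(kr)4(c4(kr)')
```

Walking the string: at [2:9] → '(5i069)'; at [10:14] → '(kr)'; at [15:22] → '(c4(kr)'.
No capturing groups, so `findall` returns the 3 full match strings.

['(5i069)', '(kr)', '(c4(kr)']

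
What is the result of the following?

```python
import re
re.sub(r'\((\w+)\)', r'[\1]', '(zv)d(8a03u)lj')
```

The replacement refers to a captured group, so each match is rewritten using its own captured text.

'[zv]d[8a03u]lj'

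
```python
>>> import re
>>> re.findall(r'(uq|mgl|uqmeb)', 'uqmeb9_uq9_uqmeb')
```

Branches in `(...|...)` are attempted left-to-right; the first branch that allows the whole pattern to succeed is taken.
Walking the string: at [0:2] match 'uq', group 1 = 'uq'; at [7:9] match 'uq', group 1 = 'uq'; at [11:13] match 'uq', group 1 = 'uq'.
`findall` collects group 1 from each match (3 total).

['uq', 'uq', 'uq']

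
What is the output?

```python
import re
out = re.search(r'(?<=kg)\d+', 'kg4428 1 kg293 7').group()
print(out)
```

4428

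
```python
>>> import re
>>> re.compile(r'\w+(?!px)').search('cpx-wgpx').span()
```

(0, 3)

A negative assertion filters positions out without eating any characters.
The match spans [0:3] → 'cpx'.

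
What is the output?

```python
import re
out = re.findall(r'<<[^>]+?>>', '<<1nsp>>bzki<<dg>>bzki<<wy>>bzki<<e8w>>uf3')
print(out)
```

['<<1nsp>>', '<<dg>>', '<<wy>>', '<<e8w>>']

Scanning left to right: at [0:8] → '<<1nsp>>'; at [12:18] → '<<dg>>'; at [22:28] → '<<wy>>'; at [32:39] → '<<e8w>>'.
`findall` yields the raw match text (4 of them) because the pattern has no groups.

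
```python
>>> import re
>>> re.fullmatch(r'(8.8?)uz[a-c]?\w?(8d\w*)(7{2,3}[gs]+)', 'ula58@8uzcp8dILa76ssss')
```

None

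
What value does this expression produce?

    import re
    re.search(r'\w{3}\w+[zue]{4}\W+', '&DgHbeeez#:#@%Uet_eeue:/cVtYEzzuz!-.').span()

(1, 14)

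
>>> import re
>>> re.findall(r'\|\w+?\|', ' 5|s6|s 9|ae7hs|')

Scanning left to right: at [2:6] → '|s6|'; at [9:16] → '|ae7hs|'.
With no groups in the pattern, `findall` gives back each whole match — 2 here.

['|s6|', '|ae7hs|']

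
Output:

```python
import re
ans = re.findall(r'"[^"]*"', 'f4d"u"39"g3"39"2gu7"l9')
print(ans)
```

No capturing groups, so `findall` returns the 3 full match strings.

['"u"', '"g3"', '"2gu7"']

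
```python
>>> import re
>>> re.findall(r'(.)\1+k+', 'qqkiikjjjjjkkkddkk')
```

After group 1 captures some text, `\1` only succeeds where that same text appears again.
Because there's exactly one group, `findall` drops the full match and keeps group 1 from each hit.

['q', 'i', 'j', 'd']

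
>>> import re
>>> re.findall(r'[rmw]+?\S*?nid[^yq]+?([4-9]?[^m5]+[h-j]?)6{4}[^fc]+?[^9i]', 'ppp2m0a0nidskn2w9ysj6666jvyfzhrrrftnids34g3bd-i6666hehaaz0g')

This matches one or more of one of [rmw] (lazy), then zero or more of a non-whitespace character (lazy); then the literal 'nid', then one or more of any character except [yq] (lazy); then optionally a character in [4-9], then one or more of any character except [m5], then optionally a character in [h-j] (captured); then exactly 4 of a literal '6', then one or more of any character except [fc] (lazy), then any character except [9i].
With the lazy modifier that quantifier settles for the fewest repetitions that let the rest of the pattern succeed (the atoms after it are unaffected and can still be greedy).
Walking the string: at [4:53] match 'm0a0nidskn2w9ysj6666jvyfzhrrrftnids34g3bd-i6666he', group 1 = 'kn2w9ysj6666jvyfzhrrrftnids34g3bd-i'.
Because there's exactly one group, `findall` drops the full match and keeps group 1 from the one hit.

['kn2w9ysj6666jvyfzhrrrftnids34g3bd-i']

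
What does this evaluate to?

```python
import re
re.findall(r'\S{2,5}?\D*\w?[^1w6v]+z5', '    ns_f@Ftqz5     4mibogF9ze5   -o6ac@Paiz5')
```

Pattern: 2 to 5 of a non-whitespace character (lazy), then zero or more of a non-digit, then optionally a word character; then one or more of any character except [1w6v], then the literal 'z5'.
Since nothing is captured, `findall` lists the 2 matched substrings directly.

['ns_f@Ftqz5', 'F9ze5   -o6ac@Paiz5']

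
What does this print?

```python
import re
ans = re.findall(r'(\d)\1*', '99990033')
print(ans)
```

['9', '0', '3']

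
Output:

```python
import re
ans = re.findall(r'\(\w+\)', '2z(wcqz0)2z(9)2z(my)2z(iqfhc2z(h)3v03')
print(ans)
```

`findall` yields the raw match text (4 of them) because the pattern has no groups.

['(wcqz0)', '(9)', '(my)', '(h)']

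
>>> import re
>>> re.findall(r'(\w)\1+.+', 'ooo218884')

['o']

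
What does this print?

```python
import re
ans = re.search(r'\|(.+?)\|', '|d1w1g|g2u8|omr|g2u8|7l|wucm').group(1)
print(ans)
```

d1w1g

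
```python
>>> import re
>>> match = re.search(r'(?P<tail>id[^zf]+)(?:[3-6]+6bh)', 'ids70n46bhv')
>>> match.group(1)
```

'ids70n'

The match spans [0:10] → 'ids70n46bh'.
Captured: group 1 = 'ids70n'.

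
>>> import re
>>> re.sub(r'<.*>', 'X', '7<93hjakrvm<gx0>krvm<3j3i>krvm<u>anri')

'7Xanri'

Matches: at [1:33] → '<93hjakrvm<gx0>krvm<3j3i>krvm<u>'.
Each match is replaced by 'X'.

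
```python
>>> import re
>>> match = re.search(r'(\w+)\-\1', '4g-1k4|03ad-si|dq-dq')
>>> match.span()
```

A backreference is literal: `\1` must see the identical characters the first group matched.
The match spans [15:20] → 'dq-dq'.

(15, 20)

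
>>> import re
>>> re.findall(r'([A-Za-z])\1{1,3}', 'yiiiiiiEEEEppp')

['i', 'i', 'E', 'p']

After group 1 captures some text, `\1` only succeeds where that same text appears again.
Matches: at [1:5] match 'iiii', group 1 = 'i'; at [5:7] match 'ii', group 1 = 'i'; at [7:11] match 'EEEE', group 1 = 'E'; at [11:14] match 'ppp', group 1 = 'p'.
Because there's exactly one group, `findall` drops the full match and keeps group 1 from each hit.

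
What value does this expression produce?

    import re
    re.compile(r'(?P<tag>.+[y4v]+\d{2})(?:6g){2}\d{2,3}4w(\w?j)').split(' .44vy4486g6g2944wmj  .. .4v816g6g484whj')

['', ' .44vy4486g6g2944wmj  .. .4v81', 'hj', '']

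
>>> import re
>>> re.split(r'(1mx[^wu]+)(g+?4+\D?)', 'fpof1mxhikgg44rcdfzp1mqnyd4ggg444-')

With a capturing group present, the delimiter's captured portion is kept in the result list.

['fpof', '1mxhikgg44rcdfzp1mqnyd4gg', 'g444-', '']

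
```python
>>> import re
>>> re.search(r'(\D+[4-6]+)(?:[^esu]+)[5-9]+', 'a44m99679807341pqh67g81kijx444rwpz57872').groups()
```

('a44',)

The match spans [0:38] → 'a44m99679807341pqh67g81kijx444rwpz5787'.
Captured: group 1 = 'a44'.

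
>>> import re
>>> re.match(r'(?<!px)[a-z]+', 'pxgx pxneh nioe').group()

`match` is anchored at position 0; if the pattern doesn't fit there, it returns None.
The match spans [0:4] → 'pxgx'.

'pxgx'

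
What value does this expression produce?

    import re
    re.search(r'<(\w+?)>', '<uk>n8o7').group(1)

'uk'

`re.search` scans for the first position where the pattern succeeds.
The match spans [0:4] → '<uk>'.
Captured: group 1 = 'uk'.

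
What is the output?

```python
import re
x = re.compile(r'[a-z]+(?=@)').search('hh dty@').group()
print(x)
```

dty

The `(?=…)`/`(?<=…)` assertion just peeks at neighbouring text; it doesn't advance the match position.
The match spans [3:6] → 'dty'.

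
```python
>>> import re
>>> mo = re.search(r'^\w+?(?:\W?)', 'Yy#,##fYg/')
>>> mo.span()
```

(0, 1)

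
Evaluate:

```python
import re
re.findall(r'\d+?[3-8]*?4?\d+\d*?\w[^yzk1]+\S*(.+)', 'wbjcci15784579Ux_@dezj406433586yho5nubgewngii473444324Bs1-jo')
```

['o']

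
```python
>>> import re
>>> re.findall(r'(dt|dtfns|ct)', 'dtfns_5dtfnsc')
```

['dt', 'dt']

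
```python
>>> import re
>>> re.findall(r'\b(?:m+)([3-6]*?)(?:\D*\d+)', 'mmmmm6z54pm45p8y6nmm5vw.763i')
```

The pattern matches a word boundary (`\b`, zero-width); then one or more of a literal 'm' (non-capturing group); then zero or more of a character in [3-6] (lazy) (captured); then zero or more of a non-digit, then one or more of a digit (non-capturing group).
Scanning left to right: at [0:6] match 'mmmmm6', group 1 = ''.
With a single group, `findall` returns only what that group captured — 1 item.

['']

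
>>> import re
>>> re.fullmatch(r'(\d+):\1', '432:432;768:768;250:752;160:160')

The backreference `\1` re-matches whatever the first group consumed, character for character.
`re.fullmatch` is like wrapping the pattern in `^…$` (in single-line mode).
Here the pattern can't cover the whole string, so the call returns None.

None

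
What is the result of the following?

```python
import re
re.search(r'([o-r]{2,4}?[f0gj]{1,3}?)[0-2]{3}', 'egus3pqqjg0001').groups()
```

('pqqjg',)

The match spans [5:13] → 'pqqjg000'.
Captured: group 1 = 'pqqjg'.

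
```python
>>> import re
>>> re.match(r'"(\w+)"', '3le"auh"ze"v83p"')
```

None

`re.match` won't scan ahead — the pattern has to work from the very first character.
Here position 0 doesn't satisfy it, so the call returns None.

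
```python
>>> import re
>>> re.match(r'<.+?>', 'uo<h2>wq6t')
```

`match` is anchored at position 0; if the pattern doesn't fit there, it returns None.
Here the string doesn't start with a match, so the call returns None.

None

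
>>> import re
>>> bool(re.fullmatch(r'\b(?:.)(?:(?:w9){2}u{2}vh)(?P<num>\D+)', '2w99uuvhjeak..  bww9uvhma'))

False

`fullmatch` succeeds only if the pattern covers the string from start to end.
Here there's no way to consume every character, so the call returns None, and `bool(None)` is False.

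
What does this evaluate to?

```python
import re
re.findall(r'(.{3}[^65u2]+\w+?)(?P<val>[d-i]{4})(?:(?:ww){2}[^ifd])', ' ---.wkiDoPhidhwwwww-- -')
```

The pattern matches exactly 3 of any character, then one or more of any character except [65u2], then one or more of a word character (lazy) (captured); then exactly 4 of a character in [d-i] (captured as 'val'); then the literal 'ww' repeated 2 times, then any character except [ifd] (non-capturing group).
Walking the string: at [0:20] match ' ---.wkiDoPhidhwwwww', groups = (' ---.wkiDoP', 'hidh').
Multiple groups make `findall` return tuples — one 2-tuple for the one match.

[(' ---.wkiDoP', 'hidh')]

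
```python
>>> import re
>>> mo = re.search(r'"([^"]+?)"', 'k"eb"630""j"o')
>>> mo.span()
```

`re.search` scans for the first position where the pattern succeeds.
The match spans [1:5] → '"eb"'.
Captured: group 1 = 'eb'.

(1, 5)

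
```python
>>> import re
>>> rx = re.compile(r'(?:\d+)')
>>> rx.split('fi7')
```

`split` removes every match and returns the 2 fragments in between.

['fi', '']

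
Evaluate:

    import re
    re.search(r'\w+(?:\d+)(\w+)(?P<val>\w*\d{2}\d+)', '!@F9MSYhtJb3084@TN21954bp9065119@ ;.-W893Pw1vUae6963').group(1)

'MSYhtJb3'

This matches one or more of a word character; then one or more of a digit (non-capturing group); then one or more of a word character (captured); then zero or more of a word character, then exactly 2 of a digit, then one or more of a digit (captured as 'val').
`search` walks the string left to right and returns the first match it finds.
The match spans [2:15] → 'F9MSYhtJb3084'.
Captured: group 1 = 'MSYhtJb3', group 2 = '084'.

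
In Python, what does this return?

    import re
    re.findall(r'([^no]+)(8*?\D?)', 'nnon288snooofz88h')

Pattern: one or more of any character except [no] (captured); then zero or more of the literal '8' (lazy), then optionally a non-digit (captured).
Walking the string: at [4:9] match '288sn', groups = ('288s', 'n'); at [12:17] match 'fz88h', groups = ('fz88h', '').
Multiple groups make `findall` return tuples — one 2-tuple for each match.

[('288s', 'n'), ('fz88h', '')]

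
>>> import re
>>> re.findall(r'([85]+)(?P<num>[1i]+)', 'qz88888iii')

[('88888', 'iii')]

This matches one or more of one of [85] (captured); then one or more of one of [1i] (captured as 'num').
Scanning left to right: at [2:10] match '88888iii', groups = ('88888', 'iii').
With 2 capturing groups, `findall` returns a 2-tuple per match.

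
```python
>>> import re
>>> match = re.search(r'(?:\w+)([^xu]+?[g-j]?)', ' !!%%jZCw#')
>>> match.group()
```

'jZCw#'

This matches one or more of a word character (non-capturing group); then one or more of any character except [xu] (lazy), then optionally a character in [g-j] (captured).
Unlike `match`, `search` isn't anchored — it looks for the pattern anywhere in the string.
The match spans [5:10] → 'jZCw#'.
Captured: group 1 = '#'.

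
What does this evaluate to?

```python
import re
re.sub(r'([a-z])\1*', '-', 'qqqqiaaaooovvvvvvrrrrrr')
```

The backreference `\1` re-matches whatever the first group consumed, character for character.
Matches: at [0:4] → 'qqqq'; at [4:5] → 'i'; at [5:8] → 'aaa'; at [8:11] → 'ooo'; at [11:17] → 'vvvvvv'; ….
Each match is replaced by '-'.

'------'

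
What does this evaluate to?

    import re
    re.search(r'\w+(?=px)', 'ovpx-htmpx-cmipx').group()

'ov'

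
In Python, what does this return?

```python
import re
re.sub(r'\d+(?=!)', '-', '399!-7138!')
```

The positive lookaround only admits positions where the adjacent text matches; those characters stay outside the span.
Every occurrence is swapped for '-'.

'-!--!'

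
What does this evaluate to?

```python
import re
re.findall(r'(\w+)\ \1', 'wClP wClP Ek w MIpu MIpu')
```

`\1` is not a pattern — it's the concrete string captured by group 1, re-applied verbatim.
Because there's exactly one group, `findall` drops the full match and keeps group 1 from each hit.

['wClP', 'MIpu']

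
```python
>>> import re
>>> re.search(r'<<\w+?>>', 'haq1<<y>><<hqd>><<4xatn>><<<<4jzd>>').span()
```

`re.search` tries every starting position until one works.
The match spans [4:9] → '<<y>>'.

(4, 9)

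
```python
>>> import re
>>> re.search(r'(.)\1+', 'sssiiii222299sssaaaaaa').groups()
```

('s',)

A backreference is literal: `\1` must see the identical characters the first group matched.
`re.search` tries every starting position until one works.
The match spans [0:3] → 'sss'.
Captured: group 1 = 's'.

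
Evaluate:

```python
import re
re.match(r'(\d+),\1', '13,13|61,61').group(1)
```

'13'

The match spans [0:5] → '13,13'.
Captured: group 1 = '13'.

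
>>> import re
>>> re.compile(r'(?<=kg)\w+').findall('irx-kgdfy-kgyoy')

['dfy', 'yoy']

Because the assertion is zero-width, the text it checks is not consumed and won't appear in the result.
Matches: at [6:9] → 'dfy'; at [12:15] → 'yoy'.
Since nothing is captured, `findall` lists the 2 matched substrings directly.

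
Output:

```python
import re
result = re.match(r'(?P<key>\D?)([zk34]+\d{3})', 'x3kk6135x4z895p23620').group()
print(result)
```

The pattern matches optionally a non-digit (captured as 'key'); then one or more of one of [zk34], then exactly 3 of a digit (captured).
`match` is anchored at position 0; if the pattern doesn't fit there, it returns None.
The match spans [0:7] → 'x3kk613'.
Captured: group 1 = 'x', group 2 = '3kk613'.

x3kk613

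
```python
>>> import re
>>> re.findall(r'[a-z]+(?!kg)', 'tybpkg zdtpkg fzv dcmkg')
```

['tybpkg', 'zdtpkg', 'fzv', 'dcmkg']

The negative lookahead/lookbehind blocks any match where the forbidden context is present.
Matches: at [0:6] → 'tybpkg'; at [7:13] → 'zdtpkg'; at [14:17] → 'fzv'; at [18:23] → 'dcmkg'.
No capturing groups, so `findall` returns the 4 full match strings.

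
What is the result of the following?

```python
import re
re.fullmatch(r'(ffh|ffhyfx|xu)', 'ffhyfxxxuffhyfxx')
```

None

For `fullmatch`, every character of the input must be accounted for by the pattern.
Here the string isn't matched end-to-end, so the call returns None.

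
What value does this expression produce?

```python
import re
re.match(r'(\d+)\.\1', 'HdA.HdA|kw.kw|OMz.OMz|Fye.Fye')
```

`match` is anchored at position 0; if the pattern doesn't fit there, it returns None.
Here the pattern fails at index 0, so the call returns None.

None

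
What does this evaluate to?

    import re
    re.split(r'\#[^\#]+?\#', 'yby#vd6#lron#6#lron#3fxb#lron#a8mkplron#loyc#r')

`split` removes every match and returns the 5 fragments in between.

['yby', 'lron', 'lron', 'lron', 'loyc#r']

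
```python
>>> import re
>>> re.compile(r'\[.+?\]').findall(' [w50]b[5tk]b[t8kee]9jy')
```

['[w50]', '[5tk]', '[t8kee]']

A `+?`/`*?`/`{m,n}?` starts at its minimum and grows only as far as needed for what follows to match.
No capturing groups, so `findall` returns the 3 full match strings.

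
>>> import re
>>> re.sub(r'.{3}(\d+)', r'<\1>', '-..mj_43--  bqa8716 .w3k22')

Pattern: exactly 3 of any character; then one or more of a digit (captured).
Matches: at [3:8] → 'mj_43'; at [12:19] → 'bqa8716'; at [19:23] → ' .w3'.
`\1` in the replacement pulls in group 1's text for each match.

'-..<43>--  <8716><3>k22'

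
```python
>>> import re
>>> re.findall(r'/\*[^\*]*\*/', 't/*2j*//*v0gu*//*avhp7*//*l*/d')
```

Since nothing is captured, `findall` lists the 4 matched substrings directly.

['/*2j*/', '/*v0gu*/', '/*avhp7*/', '/*l*/']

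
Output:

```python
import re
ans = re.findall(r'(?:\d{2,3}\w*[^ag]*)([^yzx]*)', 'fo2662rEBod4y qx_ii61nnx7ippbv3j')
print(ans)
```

Pattern: 2 to 3 of a digit, then zero or more of a word character, then zero or more of any character except [ag] (non-capturing group); then zero or more of any character except [yzx] (captured).
Scanning left to right: at [2:32] match '2662rEBod4y qx_ii61nnx7ippbv3j', group 1 = ''.
One capturing group, so `findall` returns just the captured substring from the one match — 1 in all.

['']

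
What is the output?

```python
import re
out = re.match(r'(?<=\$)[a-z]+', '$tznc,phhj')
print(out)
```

None

`match` is anchored at position 0; if the pattern doesn't fit there, it returns None.
Here the string doesn't start with a match, so the call returns None.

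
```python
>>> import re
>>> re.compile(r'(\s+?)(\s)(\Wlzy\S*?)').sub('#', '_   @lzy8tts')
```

This matches one or more of whitespace (lazy) (captured); then whitespace (captured); then a non-word character, then the literal 'lzy', then zero or more of a non-whitespace character (lazy) (captured).
A non-greedy quantifier consumes as few characters as it can — just enough that the remainder of the pattern still matches from where it stops; whatever follows it matches normally.
Matches: at [1:8] → '   @lzy'.
Each match is replaced by '#'.

'_#8tts'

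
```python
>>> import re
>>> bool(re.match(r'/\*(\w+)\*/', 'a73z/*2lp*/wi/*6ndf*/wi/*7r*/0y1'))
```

False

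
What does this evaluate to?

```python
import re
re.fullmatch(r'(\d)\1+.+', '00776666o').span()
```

(0, 9)

The backreference `\1` re-matches whatever the first group consumed, character for character.
`re.fullmatch` requires the pattern to consume the entire string.
The match spans [0:9] → '00776666o'.
Captured: group 1 = '0'.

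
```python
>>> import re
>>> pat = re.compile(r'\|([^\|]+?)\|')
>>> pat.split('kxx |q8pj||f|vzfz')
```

Matches to split on: at [4:10] → '|q8pj|'; at [10:13] → '|f|'.
Because the pattern has a capturing group, `split` also inserts each captured text between the pieces.

['kxx ', 'q8pj', '', 'f', 'vzfz']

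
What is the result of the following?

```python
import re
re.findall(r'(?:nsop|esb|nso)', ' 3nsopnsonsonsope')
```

Alternation isn't longest-match — the leftmost alternative that fits at this position is chosen.
Matches: at [2:6] → 'nsop'; at [6:9] → 'nso'; at [9:12] → 'nso'; at [12:16] → 'nsop'.
No capturing groups, so `findall` returns the 4 full match strings.

['nsop', 'nso', 'nso', 'nsop']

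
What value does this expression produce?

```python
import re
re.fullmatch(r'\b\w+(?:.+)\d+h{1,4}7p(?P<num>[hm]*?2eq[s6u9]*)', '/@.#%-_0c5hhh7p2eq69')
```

For `fullmatch`, every character of the input must be accounted for by the pattern.
Here the string isn't matched end-to-end, so the call returns None.

None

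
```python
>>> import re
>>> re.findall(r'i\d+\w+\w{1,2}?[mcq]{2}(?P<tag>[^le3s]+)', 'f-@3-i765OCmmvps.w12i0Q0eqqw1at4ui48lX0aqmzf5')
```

['vp', 'zf5']

This matches a literal 'i', then one or more of a digit, then one or more of a word character; then 1 to 2 of a word character (lazy), then exactly 2 of one of [mcq]; then one or more of any character except [le3s] (captured as 'tag').
Walking the string: at [5:15] match 'i765OCmmvp', group 1 = 'vp'; at [20:45] match 'i0Q0eqqw1at4ui48lX0aqmzf5', group 1 = 'zf5'.
With a single group, `findall` returns only what that group captured — 2 items.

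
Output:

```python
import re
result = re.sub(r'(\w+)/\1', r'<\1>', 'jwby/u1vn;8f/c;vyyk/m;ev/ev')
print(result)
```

jwby/u1vn;8f/c;vyyk/m;<ev>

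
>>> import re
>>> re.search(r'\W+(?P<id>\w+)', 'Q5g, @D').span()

(3, 7)

The pattern matches one or more of a non-word character; then one or more of a word character (captured as 'id').
The match spans [3:7] → ', @D'.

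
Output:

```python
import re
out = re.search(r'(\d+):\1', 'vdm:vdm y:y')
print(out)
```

None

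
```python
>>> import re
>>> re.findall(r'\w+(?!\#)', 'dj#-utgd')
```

['d', 'utgd']

`(?!…)`/`(?<!…)` only lets a position through if the neighbouring text does NOT match; no characters are consumed.
Since nothing is captured, `findall` lists the 2 matched substrings directly.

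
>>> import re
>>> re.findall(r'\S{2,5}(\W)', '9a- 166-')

This matches 2 to 5 of a non-whitespace character; then a non-word character (captured).
Walking the string: at [0:4] match '9a- ', group 1 = ' '; at [4:8] match '166-', group 1 = '-'.
Because there's exactly one group, `findall` drops the full match and keeps group 1 from each hit.

[' ', '-']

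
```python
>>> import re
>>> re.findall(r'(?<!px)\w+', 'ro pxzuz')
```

The negative lookahead/lookbehind blocks any match where the forbidden context is present.
With no groups in the pattern, `findall` gives back each whole match — 2 here.

['ro', 'pxzuz']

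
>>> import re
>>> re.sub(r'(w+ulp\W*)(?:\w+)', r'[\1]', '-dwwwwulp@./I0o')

'-d[wwwwulp@./]'

This matches one or more of the literal 'w', then the literal 'ulp', then zero or more of a non-word character (captured); then one or more of a word character (non-capturing group).
Matches: at [2:15] → 'wwwwulp@./I0o'.
`\1` in the replacement pulls in group 1's text for each match.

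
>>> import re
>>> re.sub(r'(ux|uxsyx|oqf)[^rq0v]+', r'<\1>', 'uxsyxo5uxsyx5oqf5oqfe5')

Alternation tries branches left to right and keeps the first one that lets the overall match succeed at that position.
Matches: at [0:14] → 'uxsyxo5uxsyx5o'; at [17:22] → 'oqfe5'.
The replacement refers to a captured group, so each match is rewritten using its own captured text.

'<ux>qf5<oqf>'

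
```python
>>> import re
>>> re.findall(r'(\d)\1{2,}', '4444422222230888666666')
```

`\1` is not a pattern — it's the concrete string captured by group 1, re-applied verbatim.
`findall` collects group 1 from each match (4 total).

['4', '2', '8', '6']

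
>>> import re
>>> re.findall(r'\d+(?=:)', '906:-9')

The lookaround is zero-width — it requires the adjacent text to match without consuming it, so the asserted text isn't part of the match.
`findall` yields the raw match text (1 of them) because the pattern has no groups.

['906']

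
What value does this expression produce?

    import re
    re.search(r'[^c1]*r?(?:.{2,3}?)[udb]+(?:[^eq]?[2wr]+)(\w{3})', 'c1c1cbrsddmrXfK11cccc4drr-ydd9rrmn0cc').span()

(2, 10)

Pattern: zero or more of any character except [c1], then optionally the literal 'r'; then 2 to 3 of any character (lazy) (non-capturing group); then one or more of one of [udb]; then optionally any character except [eq], then one or more of one of [2wr] (non-capturing group); then exactly 3 of a word character (captured).
`re.search` scans for the first position where the pattern succeeds.
The match spans [2:10] → 'c1cbrsdd'.
Captured: group 1 = 'sdd'.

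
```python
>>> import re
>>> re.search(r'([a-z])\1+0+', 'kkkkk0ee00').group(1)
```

`\1` has to match the exact text group 1 already captured.
Unlike `match`, `search` isn't anchored — it looks for the pattern anywhere in the string.
The match spans [0:6] → 'kkkkk0'.
Captured: group 1 = 'k'.

'k'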